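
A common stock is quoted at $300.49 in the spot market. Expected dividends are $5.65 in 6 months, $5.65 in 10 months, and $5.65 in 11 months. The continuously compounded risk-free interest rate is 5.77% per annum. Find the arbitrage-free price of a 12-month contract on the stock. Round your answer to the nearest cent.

PV(dividends) I = 5.65·e^(−0.0577·6/12) + 5.65·e^(−0.0577·10/12) + 5.65·e^(−0.0577·11/12)
I = 5.4893 + 5.3848 + 5.3589 = 16.2330
F = (S − I)·e^(rT) = (300.49 − 16.2330) · e^(0.0577·12/12)
= 284.2570 · e^0.057700 = 284.2570 × 1.059397 = $301.14

$301.14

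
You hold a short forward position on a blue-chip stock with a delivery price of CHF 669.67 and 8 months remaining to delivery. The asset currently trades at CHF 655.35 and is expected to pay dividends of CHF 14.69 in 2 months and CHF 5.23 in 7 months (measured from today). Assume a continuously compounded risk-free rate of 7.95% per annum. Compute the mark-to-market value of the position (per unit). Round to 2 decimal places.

PV(remaining dividends) I = 14.69·e^(−0.0795·2/12) + 5.23·e^(−0.0795·7/12) = 19.4896
Current forward F = (S − I)·e^(rT) = (655.35 − 19.4896)·e^(0.0795·8/12) = 635.8604 × 1.054430 = 670.4703
Value (long) = (F − K)·e^(−rT) = (670.4703 − 669.67) × 0.948380 = 0.7590
Short position value = −(long value) = -CHF 0.76

-CHF 0.76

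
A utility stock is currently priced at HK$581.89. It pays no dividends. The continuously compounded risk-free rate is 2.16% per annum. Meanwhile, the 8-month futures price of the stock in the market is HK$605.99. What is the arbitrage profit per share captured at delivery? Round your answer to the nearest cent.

HK$15.66 per share

Fair futures: F* = S·e^(carry·T), with carry = r = 0.0216
F* = 581.89 · e^(0.0216 × 8/12) = 581.89 · e^0.014400 = 581.89 × 1.014504 = HK$590.3297
Market HK$605.99 > fair HK$590.3297: forward overpriced → cash-and-carry (buy spot, short the forward).
At maturity, profit = |F_mkt − F*| = |605.99 − 590.3297| = HK$15.66 per share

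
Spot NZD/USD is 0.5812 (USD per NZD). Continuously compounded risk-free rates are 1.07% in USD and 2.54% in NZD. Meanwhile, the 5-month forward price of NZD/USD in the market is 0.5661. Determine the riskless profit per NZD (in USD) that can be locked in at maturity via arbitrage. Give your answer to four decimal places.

0.0116 per NZD (in USD)

Fair forward: F* = S·e^(carry·T), with carry = (r_USD − r_NZD) = 0.0107 − 0.0254 = -0.0147
F* = 0.5812 · e^(-0.0147 × 5/12) = 0.5812 · e^-0.006125 = 0.5812 × 0.993894 = 0.5777
Market 0.5661 < fair 0.5777: forward underpriced → reverse cash-and-carry (short spot, go long the forward).
At maturity, profit = |F_mkt − F*| = |0.5661 − 0.5777| = 0.0116 per NZD (in USD)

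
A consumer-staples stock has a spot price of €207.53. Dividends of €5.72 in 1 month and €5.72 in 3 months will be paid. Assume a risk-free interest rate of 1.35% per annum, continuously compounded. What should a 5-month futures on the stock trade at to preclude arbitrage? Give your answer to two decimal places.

PV(dividends) I = 5.72·e^(−0.0135·1/12) + 5.72·e^(−0.0135·3/12)
I = 5.7136 + 5.7007 = 11.4143
F = (S − I)·e^(rT) = (207.53 − 11.4143) · e^(0.0135·5/12)
= 196.1157 · e^0.005625 = 196.1157 × 1.005641 = €197.22

€197.22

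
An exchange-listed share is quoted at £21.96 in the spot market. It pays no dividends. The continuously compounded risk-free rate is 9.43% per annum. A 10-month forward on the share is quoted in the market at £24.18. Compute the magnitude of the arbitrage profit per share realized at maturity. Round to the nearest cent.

Fair forward: F* = S·e^(carry·T), with carry = r = 0.0943
F* = 21.96 · e^(0.0943 × 10/12) = 21.96 · e^0.078583 = 21.96 × 1.081753 = £23.7553
Market £24.18 > fair £23.7553: forward overpriced → cash-and-carry (buy spot, short the forward).
At maturity, profit = |F_mkt − F*| = |24.18 − 23.7553| = £0.42 per share

£0.42 per share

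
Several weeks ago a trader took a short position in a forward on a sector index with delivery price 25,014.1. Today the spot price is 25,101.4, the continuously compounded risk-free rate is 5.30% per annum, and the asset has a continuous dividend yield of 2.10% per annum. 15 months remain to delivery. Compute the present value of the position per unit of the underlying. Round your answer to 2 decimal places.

Current fair forward for the remaining 15 months: F = S·e^((r − q)·T), (r − q) = 0.0530 − 0.0210 = 0.0320
F = 25101.4 · e^(0.0320 × 15/12) = 25101.4 × 1.04081077 = 26125.8075
Value of long forward = (F − K)·e^(−rT) = (26125.8075 − 25014.1) · e^(−0.0530·15/12)
= 1111.7075 × 0.93589686 = 1040.44
Short position value = −(long value) = -1040.44

-1040.44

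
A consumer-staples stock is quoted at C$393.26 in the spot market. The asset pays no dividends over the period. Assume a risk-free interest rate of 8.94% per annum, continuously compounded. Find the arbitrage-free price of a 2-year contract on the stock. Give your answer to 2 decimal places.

C$470.25

F = S·e^(rT) = 393.26 · e^(0.0894 × 2)
= 393.26 · e^0.178800 = 393.26 × 1.195782
F = C$470.25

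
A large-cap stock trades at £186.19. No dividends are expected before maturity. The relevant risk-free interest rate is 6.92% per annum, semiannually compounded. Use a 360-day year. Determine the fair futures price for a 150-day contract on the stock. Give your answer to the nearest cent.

£191.54

F = S · (1+r/2)^(2T)
= 186.19 × 1.028751
F = £191.54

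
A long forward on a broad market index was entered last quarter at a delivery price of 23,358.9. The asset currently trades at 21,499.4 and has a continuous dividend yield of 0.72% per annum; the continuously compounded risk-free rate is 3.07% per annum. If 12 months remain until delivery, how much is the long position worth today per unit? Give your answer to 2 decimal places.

Current fair forward for the remaining 12 months: F = S·e^((r − q)·T), (r − q) = 0.0307 − 0.0072 = 0.0235
F = 21499.4 · e^(0.0235 × 12/12) = 21499.4 × 1.02377830 = 22010.6192
Value of long forward = (F − K)·e^(−rT) = (22010.6192 − 23358.9) · e^(−0.0307·12/12)
= -1348.2808 × 0.96976646 = -1307.52

-1307.52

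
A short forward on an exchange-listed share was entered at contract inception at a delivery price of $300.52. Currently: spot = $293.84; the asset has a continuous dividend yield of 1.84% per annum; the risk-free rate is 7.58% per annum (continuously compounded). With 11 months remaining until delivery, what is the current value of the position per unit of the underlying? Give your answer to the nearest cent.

-$8.58

Current fair forward for the remaining 11 months: F = S·e^((r − q)·T), (r − q) = 0.0758 − 0.0184 = 0.0574
F = 293.84 · e^(0.0574 × 11/12) = 293.84 × 1.054026 = 309.7150
Value of long forward = (F − K)·e^(−rT) = (309.7150 − 300.52) · e^(−0.0758·11/12)
= 9.1950 × 0.932876 = 8.58
Short position value = −(long value) = -$8.58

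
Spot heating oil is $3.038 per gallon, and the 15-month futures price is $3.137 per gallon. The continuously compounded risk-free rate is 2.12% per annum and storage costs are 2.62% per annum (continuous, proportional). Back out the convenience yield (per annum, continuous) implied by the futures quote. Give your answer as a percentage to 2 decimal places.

F = S·e^((r+u−y)T) ⇒ (r+u−y) = ln(F/S)/T
ln(3.137/3.038) = 0.032068; /T ⇒ 0.025654
y = r + u − ln(F/S)/T = 0.0212 + 0.0262 − 0.025654 = 0.021746
y = 2.17%

2.17%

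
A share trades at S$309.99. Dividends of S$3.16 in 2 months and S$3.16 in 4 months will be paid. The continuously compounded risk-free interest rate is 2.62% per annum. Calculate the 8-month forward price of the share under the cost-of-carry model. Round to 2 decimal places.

S$309.06

PV(dividends) I = 3.16·e^(−0.0262·2/12) + 3.16·e^(−0.0262·4/12)
I = 3.1462 + 3.1325 = 6.2787
F = (S − I)·e^(rT) = (309.99 − 6.2787) · e^(0.0262·8/12)
= 303.7113 · e^0.017467 = 303.7113 × 1.017620 = S$309.06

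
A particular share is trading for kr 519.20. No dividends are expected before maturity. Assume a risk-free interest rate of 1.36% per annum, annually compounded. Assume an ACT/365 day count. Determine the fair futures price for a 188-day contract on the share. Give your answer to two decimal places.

F = S · (1+r)^T
= 519.20 × 1.006982
F = kr 522.83

kr 522.83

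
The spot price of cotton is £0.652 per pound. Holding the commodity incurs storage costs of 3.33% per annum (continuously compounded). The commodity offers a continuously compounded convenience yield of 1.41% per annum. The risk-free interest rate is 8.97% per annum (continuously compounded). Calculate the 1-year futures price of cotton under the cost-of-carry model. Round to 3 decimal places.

£0.727 per pound

Net carry = r + u − y = 0.0897 + 0.0333 − 0.0141 = 0.1089
F = S·e^((r+u−y)T) = 0.652 · e^(0.1089 × 1) = 0.652 · e^0.108900
= 0.652 × 1.115051 = £0.727 per pound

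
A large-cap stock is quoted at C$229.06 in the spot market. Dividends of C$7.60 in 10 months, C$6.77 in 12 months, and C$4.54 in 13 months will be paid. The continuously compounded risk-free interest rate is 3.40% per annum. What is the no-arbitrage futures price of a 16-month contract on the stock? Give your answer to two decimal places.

PV(dividends) I = 7.60·e^(−0.0340·10/12) + 6.77·e^(−0.0340·12/12) + 4.54·e^(−0.0340·13/12)
I = 7.3877 + 6.5437 + 4.3758 = 18.3072
F = (S − I)·e^(rT) = (229.06 − 18.3072) · e^(0.0340·16/12)
= 210.7528 · e^0.045333 = 210.7528 × 1.046376 = C$220.53

C$220.53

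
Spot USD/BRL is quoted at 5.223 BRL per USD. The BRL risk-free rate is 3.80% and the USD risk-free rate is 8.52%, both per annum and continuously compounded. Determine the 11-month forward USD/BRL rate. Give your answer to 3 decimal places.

5.002

F = S·e^((r_BRL − r_USD)T) = 5.223 · e^((0.0380 − 0.0852) × 11/12)
= 5.223 · e^-0.043267 = 5.223 × 0.957656
F = 5.002 BRL per USD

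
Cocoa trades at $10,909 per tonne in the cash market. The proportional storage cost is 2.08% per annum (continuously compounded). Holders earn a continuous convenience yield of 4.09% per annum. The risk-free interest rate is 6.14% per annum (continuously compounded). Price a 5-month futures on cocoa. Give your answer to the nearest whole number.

$11,098 per tonne

Net carry = r + u − y = 0.0614 + 0.0208 − 0.0409 = 0.0413
F = S·e^((r+u−y)T) = 10909 · e^(0.0413 × 5/12) = 10909 · e^0.017208
= 10909 × 1.017357 = $11,098 per tonne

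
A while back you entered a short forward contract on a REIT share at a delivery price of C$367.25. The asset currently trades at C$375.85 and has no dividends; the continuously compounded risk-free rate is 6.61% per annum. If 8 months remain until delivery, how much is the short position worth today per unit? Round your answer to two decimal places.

-C$24.43

Current fair forward for the remaining 8 months: F = S·e^(r·T), r = 0.0661
F = 375.85 · e^(0.0661 × 8/12) = 375.85 × 1.045052 = 392.7828
Value of long forward = (F − K)·e^(−rT) = (392.7828 − 367.25) · e^(−0.0661·8/12)
= 25.5328 × 0.956890 = 24.43
Short position value = −(long value) = -C$24.43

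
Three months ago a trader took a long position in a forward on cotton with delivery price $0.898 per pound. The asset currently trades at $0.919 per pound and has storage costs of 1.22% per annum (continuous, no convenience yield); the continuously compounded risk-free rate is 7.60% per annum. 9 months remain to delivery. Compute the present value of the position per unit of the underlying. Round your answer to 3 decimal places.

$0.079 per pound

Current fair forward for the remaining 9 months: F = S·e^((r + u)·T), (r + u) = 0.0760 + 0.0122 = 0.0882
F = 0.919 · e^(0.0882 × 9/12) = 0.919 × 1.068387 = 0.9818
Value of long forward = (F − K)·e^(−rT) = (0.9818 − 0.898) · e^(−0.0760·9/12)
= 0.0838 × 0.944594 = 0.079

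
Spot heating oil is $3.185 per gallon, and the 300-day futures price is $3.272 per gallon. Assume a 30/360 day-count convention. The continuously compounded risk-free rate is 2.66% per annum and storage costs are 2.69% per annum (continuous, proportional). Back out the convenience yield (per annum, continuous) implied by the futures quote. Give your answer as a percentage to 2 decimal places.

2.12%

F = S·e^((r+u−y)T) ⇒ (r+u−y) = ln(F/S)/T
ln(3.272/3.185) = 0.026949; /T ⇒ 0.032339
y = r + u − ln(F/S)/T = 0.0266 + 0.0269 − 0.032339 = 0.021161
y = 2.12%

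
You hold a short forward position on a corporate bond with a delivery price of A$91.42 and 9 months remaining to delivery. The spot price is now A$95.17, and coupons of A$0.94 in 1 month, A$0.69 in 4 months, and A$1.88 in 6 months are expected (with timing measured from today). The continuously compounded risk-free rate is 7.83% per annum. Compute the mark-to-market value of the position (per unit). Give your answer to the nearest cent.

PV(remaining coupons) I = 0.94·e^(−0.0783·1/12) + 0.69·e^(−0.0783·4/12) + 1.88·e^(−0.0783·6/12) = 3.4139
Current forward F = (S − I)·e^(rT) = (95.17 − 3.4139)·e^(0.0783·9/12) = 91.7561 × 1.060484 = 97.3059
Value (long) = (F − K)·e^(−rT) = (97.3059 − 91.42) × 0.942966 = 5.5502
Short position value = −(long value) = -A$5.55

-A$5.55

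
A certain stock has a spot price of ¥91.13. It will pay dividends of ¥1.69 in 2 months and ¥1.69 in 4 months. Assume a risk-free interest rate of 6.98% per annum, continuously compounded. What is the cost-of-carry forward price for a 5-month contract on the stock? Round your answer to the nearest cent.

¥90.40

PV(dividends) I = 1.69·e^(−0.0698·2/12) + 1.69·e^(−0.0698·4/12)
I = 1.6705 + 1.6511 = 3.3216
F = (S − I)·e^(rT) = (91.13 − 3.3216) · e^(0.0698·5/12)
= 87.8084 · e^0.029083 = 87.8084 × 1.029510 = ¥90.40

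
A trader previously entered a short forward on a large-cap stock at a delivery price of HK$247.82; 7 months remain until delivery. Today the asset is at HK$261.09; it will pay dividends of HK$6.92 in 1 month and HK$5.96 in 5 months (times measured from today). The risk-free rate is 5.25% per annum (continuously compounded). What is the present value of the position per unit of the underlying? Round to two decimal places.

-HK$8.02

PV(remaining dividends) I = 6.92·e^(−0.0525·1/12) + 5.96·e^(−0.0525·5/12) = 12.7208
Current forward F = (S − I)·e^(rT) = (261.09 − 12.7208)·e^(0.0525·7/12) = 248.3692 × 1.031099 = 256.0932
Value (long) = (F − K)·e^(−rT) = (256.0932 − 247.82) × 0.969839 = 8.0237
Short position value = −(long value) = -HK$8.02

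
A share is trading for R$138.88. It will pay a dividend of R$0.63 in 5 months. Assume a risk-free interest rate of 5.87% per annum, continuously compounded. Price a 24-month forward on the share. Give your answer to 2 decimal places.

PV(dividends) I = 0.63·e^(−0.0587·5/12)
I = 0.6148
F = (S − I)·e^(rT) = (138.88 − 0.6148) · e^(0.0587·24/12)
= 138.2652 · e^0.117400 = 138.2652 × 1.124569 = R$155.49

R$155.49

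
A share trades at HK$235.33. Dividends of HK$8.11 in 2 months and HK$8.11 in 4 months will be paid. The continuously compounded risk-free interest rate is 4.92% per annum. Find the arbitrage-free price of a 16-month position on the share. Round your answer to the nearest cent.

HK$234.18

PV(dividends) I = 8.11·e^(−0.0492·2/12) + 8.11·e^(−0.0492·4/12)
I = 8.0438 + 7.9781 = 16.0219
F = (S − I)·e^(rT) = (235.33 − 16.0219) · e^(0.0492·16/12)
= 219.3081 · e^0.065600 = 219.3081 × 1.067800 = HK$234.18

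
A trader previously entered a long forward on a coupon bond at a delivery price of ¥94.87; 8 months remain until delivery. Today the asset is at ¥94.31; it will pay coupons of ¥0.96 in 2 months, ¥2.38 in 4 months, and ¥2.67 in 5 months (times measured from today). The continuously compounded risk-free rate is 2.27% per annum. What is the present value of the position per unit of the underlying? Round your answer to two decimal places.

-¥5.10

PV(remaining coupons) I = 0.96·e^(−0.0227·2/12) + 2.38·e^(−0.0227·4/12) + 2.67·e^(−0.0227·5/12) = 5.9633
Current forward F = (S − I)·e^(rT) = (94.31 − 5.9633)·e^(0.0227·8/12) = 88.3467 × 1.015248 = 89.6938
Value (long) = (F − K)·e^(−rT) = (89.6938 − 94.87) × 0.984981 = -5.0985
Value = -¥5.10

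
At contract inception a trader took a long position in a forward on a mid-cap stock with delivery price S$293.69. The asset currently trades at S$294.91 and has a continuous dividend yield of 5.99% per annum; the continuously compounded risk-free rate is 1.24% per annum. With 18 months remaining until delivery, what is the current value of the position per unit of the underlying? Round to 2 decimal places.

Current fair forward for the remaining 18 months: F = S·e^((r − q)·T), (r − q) = 0.0124 − 0.0599 = -0.0475
F = 294.91 · e^(-0.0475 × 18/12) = 294.91 × 0.931229 = 274.6287
Value of long forward = (F − K)·e^(−rT) = (274.6287 − 293.69) · e^(−0.0124·18/12)
= -19.0613 × 0.981572 = -18.71

-S$18.71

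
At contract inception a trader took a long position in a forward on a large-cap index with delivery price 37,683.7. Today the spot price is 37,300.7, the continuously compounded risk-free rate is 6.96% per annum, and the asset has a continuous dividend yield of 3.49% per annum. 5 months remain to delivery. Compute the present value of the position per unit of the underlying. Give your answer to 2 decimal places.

Current fair forward for the remaining 5 months: F = S·e^((r − q)·T), (r − q) = 0.0696 − 0.0349 = 0.0347
F = 37300.7 · e^(0.0347 × 5/12) = 37300.7 × 1.01456336 = 37843.9235
Value of long forward = (F − K)·e^(−rT) = (37843.9235 − 37683.7) · e^(−0.0696·5/12)
= 160.2235 × 0.97141646 = 155.64

155.64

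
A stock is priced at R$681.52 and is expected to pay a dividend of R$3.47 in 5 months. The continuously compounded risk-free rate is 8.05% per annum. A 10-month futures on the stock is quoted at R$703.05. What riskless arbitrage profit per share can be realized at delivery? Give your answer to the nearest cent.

PV(dividends) I = 3.47·e^(−0.0805·5/12) = 3.3555
Fair futures F* = (S − I)·e^(rT) = (681.52 − 3.3555)·e^0.067083 = 678.1645 × 1.069384 = 725.2183
Market R$703.05 < fair 725.2183: forward underpriced → reverse cash-and-carry (short the stock, invest proceeds at r, pay the dividends, go long the forward).
Profit at T = |F_mkt − F*| = |703.05 − 725.2183| = R$22.17 per share

R$22.17 per share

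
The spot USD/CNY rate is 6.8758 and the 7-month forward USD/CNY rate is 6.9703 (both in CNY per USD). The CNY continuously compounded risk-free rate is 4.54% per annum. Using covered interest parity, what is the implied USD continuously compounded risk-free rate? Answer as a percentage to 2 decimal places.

2.20%

F = S·e^((r_CNY − r_USD)T) ⇒ r_USD = r_CNY − ln(F/S)/T
ln(6.9703/6.8758) = 0.013650; /(7/12) = 0.023400
r_USD = 0.0454 − 0.023400 = 0.022000
r_USD = 2.20%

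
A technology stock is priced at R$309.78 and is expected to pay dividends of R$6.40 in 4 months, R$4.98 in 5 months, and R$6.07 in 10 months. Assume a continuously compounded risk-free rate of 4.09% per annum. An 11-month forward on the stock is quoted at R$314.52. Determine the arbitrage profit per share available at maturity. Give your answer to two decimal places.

PV(dividends) I = 6.40·e^(−0.0409·4/12) + 4.98·e^(−0.0409·5/12) + 6.07·e^(−0.0409·10/12) = 17.0758
Fair forward F* = (S − I)·e^(rT) = (309.78 − 17.0758)·e^0.037492 = 292.7042 × 1.038204 = 303.8867
Market R$314.52 > fair 303.8867: forward overpriced → cash-and-carry (borrow at r, buy the stock and collect the dividends, short the forward).
Profit at T = |F_mkt − F*| = |314.52 − 303.8867| = R$10.63 per share

R$10.63 per share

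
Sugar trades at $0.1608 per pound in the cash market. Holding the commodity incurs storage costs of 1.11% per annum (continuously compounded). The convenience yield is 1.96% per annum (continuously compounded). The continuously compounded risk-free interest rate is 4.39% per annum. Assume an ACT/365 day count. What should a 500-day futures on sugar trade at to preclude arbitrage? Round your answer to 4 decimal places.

Net carry = r + u − y = 0.0439 + 0.0111 − 0.0196 = 0.0354
F = S·e^((r+u−y)T) = 0.1608 · e^(0.0354 × 500/365) = 0.1608 · e^0.048493
= 0.1608 × 1.049688 = $0.1688 per pound

$0.1688 per pound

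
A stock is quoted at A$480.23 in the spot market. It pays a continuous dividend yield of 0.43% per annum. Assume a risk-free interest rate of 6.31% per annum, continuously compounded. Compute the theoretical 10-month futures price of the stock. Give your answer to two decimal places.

A$504.35

F = S·e^((r − q)T) = 480.23 · e^((0.0631 − 0.0043) × 10/12)
= 480.23 · e^0.049000 = 480.23 × 1.050220
F = A$504.35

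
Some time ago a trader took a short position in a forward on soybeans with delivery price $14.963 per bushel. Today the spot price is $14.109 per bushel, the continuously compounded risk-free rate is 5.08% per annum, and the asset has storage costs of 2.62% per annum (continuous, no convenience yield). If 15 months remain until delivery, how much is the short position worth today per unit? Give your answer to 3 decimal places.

-$0.536 per bushel

Current fair forward for the remaining 15 months: F = S·e^((r + u)·T), (r + u) = 0.0508 + 0.0262 = 0.0770
F = 14.109 · e^(0.0770 × 15/12) = 14.109 × 1.101034 = 15.5345
Value of long forward = (F − K)·e^(−rT) = (15.5345 − 14.963) · e^(−0.0508·15/12)
= 0.5715 × 0.938474 = 0.536
Short position value = −(long value) = -$0.536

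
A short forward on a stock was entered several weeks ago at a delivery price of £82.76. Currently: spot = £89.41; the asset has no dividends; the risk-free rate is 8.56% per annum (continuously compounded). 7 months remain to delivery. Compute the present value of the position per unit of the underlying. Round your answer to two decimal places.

-£10.68

Current fair forward for the remaining 7 months: F = S·e^(r·T), r = 0.0856
F = 89.41 · e^(0.0856 × 7/12) = 89.41 × 1.051201 = 93.9879
Value of long forward = (F − K)·e^(−rT) = (93.9879 − 82.76) · e^(−0.0856·7/12)
= 11.2279 × 0.951293 = 10.68
Short position value = −(long value) = -£10.68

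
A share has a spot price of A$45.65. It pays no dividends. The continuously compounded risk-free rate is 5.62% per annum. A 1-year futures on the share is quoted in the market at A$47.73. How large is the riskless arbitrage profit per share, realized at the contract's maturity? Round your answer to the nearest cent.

Fair futures: F* = S·e^(carry·T), with carry = r = 0.0562
F* = 45.65 · e^(0.0562 × 1) = 45.65 · e^0.056200 = 45.65 × 1.057809 = A$48.2890
Market A$47.73 < fair A$48.2890: forward underpriced → reverse cash-and-carry (short spot, go long the forward).
At maturity, profit = |F_mkt − F*| = |47.73 − 48.2890| = A$0.56 per share

A$0.56 per share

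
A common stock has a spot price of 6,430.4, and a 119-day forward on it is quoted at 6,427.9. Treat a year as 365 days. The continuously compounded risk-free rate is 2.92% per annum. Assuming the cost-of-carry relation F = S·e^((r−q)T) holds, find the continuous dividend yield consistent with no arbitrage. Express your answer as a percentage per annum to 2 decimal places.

From F = S·e^((r−q)T): (r − q) = ln(F/S)/T
ln(6427.9/6430.4) = ln(0.999611) = -0.000389
(r − q) = -0.000389 / (119/365) = -0.001193
q = r − ln(F/S)/T = 0.0292 + 0.001193 = 0.030393
q = 3.04%

3.04%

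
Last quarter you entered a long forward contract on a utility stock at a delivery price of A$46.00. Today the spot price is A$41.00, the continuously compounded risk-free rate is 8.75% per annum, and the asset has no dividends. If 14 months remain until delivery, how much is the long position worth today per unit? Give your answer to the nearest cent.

Current fair forward for the remaining 14 months: F = S·e^(r·T), r = 0.0875
F = 41.00 · e^(0.0875 × 14/12) = 41.00 × 1.107476 = 45.4065
Value of long forward = (F − K)·e^(−rT) = (45.4065 − 46.00) · e^(−0.0875·14/12)
= -0.5935 × 0.902954 = -0.54

-A$0.54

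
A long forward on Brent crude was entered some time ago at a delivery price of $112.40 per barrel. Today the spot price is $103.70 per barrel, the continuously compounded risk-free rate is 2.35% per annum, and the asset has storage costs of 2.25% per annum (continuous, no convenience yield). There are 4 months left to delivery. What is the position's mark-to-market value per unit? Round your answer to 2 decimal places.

Current fair forward for the remaining 4 months: F = S·e^((r + u)·T), (r + u) = 0.0235 + 0.0225 = 0.0460
F = 103.70 · e^(0.0460 × 4/12) = 103.70 × 1.015451 = 105.3023
Value of long forward = (F − K)·e^(−rT) = (105.3023 − 112.40) · e^(−0.0235·4/12)
= -7.0977 × 0.992197 = -7.04

-$7.04 per barrel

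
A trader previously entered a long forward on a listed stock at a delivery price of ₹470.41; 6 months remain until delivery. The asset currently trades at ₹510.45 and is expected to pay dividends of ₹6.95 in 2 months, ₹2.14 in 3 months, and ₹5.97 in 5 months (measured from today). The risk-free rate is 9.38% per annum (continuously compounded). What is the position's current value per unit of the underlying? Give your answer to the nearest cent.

₹46.92

PV(remaining dividends) I = 6.95·e^(−0.0938·2/12) + 2.14·e^(−0.0938·3/12) + 5.97·e^(−0.0938·5/12) = 14.6738
Current forward F = (S − I)·e^(rT) = (510.45 − 14.6738)·e^(0.0938·6/12) = 495.7762 × 1.048017 = 519.5819
Value (long) = (F − K)·e^(−rT) = (519.5819 − 470.41) × 0.954183 = 46.9190
Value = ₹46.92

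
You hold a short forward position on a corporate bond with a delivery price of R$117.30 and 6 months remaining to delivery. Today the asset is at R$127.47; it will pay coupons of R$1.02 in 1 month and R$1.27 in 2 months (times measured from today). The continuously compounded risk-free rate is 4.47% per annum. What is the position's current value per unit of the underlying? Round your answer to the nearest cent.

PV(remaining coupons) I = 1.02·e^(−0.0447·1/12) + 1.27·e^(−0.0447·2/12) = 2.2768
Current forward F = (S − I)·e^(rT) = (127.47 − 2.2768)·e^(0.0447·6/12) = 125.1932 × 1.022602 = 128.0228
Value (long) = (F − K)·e^(−rT) = (128.0228 − 117.30) × 0.977898 = 10.4858
Short position value = −(long value) = -R$10.49

-R$10.49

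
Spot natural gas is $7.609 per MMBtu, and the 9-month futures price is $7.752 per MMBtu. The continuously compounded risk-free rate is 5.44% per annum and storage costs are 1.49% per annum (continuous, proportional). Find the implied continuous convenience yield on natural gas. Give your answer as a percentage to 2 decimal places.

4.45%

F = S·e^((r+u−y)T) ⇒ (r+u−y) = ln(F/S)/T
ln(7.752/7.609) = 0.018619; /T ⇒ 0.024825
y = r + u − ln(F/S)/T = 0.0544 + 0.0149 − 0.024825 = 0.044475
y = 4.45%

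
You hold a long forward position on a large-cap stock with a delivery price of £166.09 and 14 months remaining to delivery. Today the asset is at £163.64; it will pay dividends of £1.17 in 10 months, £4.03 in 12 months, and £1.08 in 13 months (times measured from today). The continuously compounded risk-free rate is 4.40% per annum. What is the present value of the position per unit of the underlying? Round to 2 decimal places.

PV(remaining dividends) I = 1.17·e^(−0.0440·10/12) + 4.03·e^(−0.0440·12/12) + 1.08·e^(−0.0440·13/12) = 6.0141
Current forward F = (S − I)·e^(rT) = (163.64 − 6.0141)·e^(0.0440·14/12) = 157.6259 × 1.052674 = 165.9287
Value (long) = (F − K)·e^(−rT) = (165.9287 − 166.09) × 0.949962 = -0.1532
Value = -£0.15

-£0.15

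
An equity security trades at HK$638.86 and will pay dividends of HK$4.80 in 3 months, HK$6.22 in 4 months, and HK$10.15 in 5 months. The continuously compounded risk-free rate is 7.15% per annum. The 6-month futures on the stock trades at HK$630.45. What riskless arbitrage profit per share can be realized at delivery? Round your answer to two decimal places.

PV(dividends) I = 4.80·e^(−0.0715·3/12) + 6.22·e^(−0.0715·4/12) + 10.15·e^(−0.0715·5/12) = 20.6405
Fair futures F* = (S − I)·e^(rT) = (638.86 − 20.6405)·e^0.035750 = 618.2195 × 1.036397 = 640.7208
Market HK$630.45 < fair 640.7208: forward underpriced → reverse cash-and-carry (short the stock, invest proceeds at r, pay the dividends, go long the forward).
Profit at T = |F_mkt − F*| = |630.45 − 640.7208| = HK$10.27 per share

HK$10.27 per share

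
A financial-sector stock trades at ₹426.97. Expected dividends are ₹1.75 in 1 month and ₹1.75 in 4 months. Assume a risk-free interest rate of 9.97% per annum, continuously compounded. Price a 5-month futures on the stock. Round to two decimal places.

₹441.51

PV(dividends) I = 1.75·e^(−0.0997·1/12) + 1.75·e^(−0.0997·4/12)
I = 1.7355 + 1.6928 = 3.4283
F = (S − I)·e^(rT) = (426.97 − 3.4283) · e^(0.0997·5/12)
= 423.5417 · e^0.041542 = 423.5417 × 1.042417 = ₹441.51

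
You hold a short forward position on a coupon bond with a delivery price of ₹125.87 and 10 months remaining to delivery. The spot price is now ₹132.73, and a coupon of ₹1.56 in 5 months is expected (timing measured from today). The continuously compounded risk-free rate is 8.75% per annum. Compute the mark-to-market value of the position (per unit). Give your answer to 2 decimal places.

-₹14.21

PV(remaining coupons) I = 1.56·e^(−0.0875·5/12) = 1.5041
Current forward F = (S − I)·e^(rT) = (132.73 − 1.5041)·e^(0.0875·10/12) = 131.2259 × 1.075641 = 141.1520
Value (long) = (F − K)·e^(−rT) = (141.1520 − 125.87) × 0.929678 = 14.2073
Short position value = −(long value) = -₹14.21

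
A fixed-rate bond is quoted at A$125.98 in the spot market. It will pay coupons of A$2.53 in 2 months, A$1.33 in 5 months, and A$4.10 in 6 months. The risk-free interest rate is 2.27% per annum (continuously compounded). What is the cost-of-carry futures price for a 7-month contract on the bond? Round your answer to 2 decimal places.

PV(coupons) I = 2.53·e^(−0.0227·2/12) + 1.33·e^(−0.0227·5/12) + 4.10·e^(−0.0227·6/12)
I = 2.5204 + 1.3175 + 4.0537 = 7.8916
F = (S − I)·e^(rT) = (125.98 − 7.8916) · e^(0.0227·7/12)
= 118.0884 · e^0.013242 = 118.0884 × 1.013330 = A$119.66

A$119.66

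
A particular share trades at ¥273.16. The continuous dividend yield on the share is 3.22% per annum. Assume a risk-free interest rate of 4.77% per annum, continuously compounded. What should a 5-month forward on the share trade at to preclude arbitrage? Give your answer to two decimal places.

¥274.93

F = S·e^((r − q)T) = 273.16 · e^((0.0477 − 0.0322) × 5/12)
= 273.16 · e^0.006458 = 273.16 × 1.006479
F = ¥274.93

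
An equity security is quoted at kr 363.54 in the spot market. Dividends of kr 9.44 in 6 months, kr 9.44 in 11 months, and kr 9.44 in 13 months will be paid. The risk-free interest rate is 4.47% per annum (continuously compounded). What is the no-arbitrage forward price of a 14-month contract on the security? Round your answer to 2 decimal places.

PV(dividends) I = 9.44·e^(−0.0447·6/12) + 9.44·e^(−0.0447·11/12) + 9.44·e^(−0.0447·13/12)
I = 9.2314 + 9.0610 + 8.9938 = 27.2862
F = (S − I)·e^(rT) = (363.54 − 27.2862) · e^(0.0447·14/12)
= 336.2538 · e^0.052150 = 336.2538 × 1.053534 = kr 354.25

kr 354.25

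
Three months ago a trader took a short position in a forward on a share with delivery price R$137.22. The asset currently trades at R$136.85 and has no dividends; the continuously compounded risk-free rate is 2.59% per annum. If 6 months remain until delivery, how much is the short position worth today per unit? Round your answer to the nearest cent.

Current fair forward for the remaining 6 months: F = S·e^(r·T), r = 0.0259
F = 136.85 · e^(0.0259 × 6/12) = 136.85 × 1.013034 = 138.6337
Value of long forward = (F − K)·e^(−rT) = (138.6337 − 137.22) · e^(−0.0259·6/12)
= 1.4137 × 0.987133 = 1.40
Short position value = −(long value) = -R$1.40

-R$1.40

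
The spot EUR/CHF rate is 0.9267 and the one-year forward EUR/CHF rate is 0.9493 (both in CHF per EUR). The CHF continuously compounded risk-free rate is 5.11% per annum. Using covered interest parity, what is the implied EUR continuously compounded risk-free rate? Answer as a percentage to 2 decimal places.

2.70%

F = S·e^((r_CHF − r_EUR)T) ⇒ r_EUR = r_CHF − ln(F/S)/T
ln(0.9493/0.9267) = 0.024095; /(12/12) = 0.024095
r_EUR = 0.0511 − 0.024095 = 0.027005
r_EUR = 2.70%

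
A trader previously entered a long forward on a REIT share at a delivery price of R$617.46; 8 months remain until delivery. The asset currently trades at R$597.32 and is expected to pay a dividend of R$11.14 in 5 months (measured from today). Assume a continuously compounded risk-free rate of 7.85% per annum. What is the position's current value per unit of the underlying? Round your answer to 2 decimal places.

PV(remaining dividends) I = 11.14·e^(−0.0785·5/12) = 10.7815
Current forward F = (S − I)·e^(rT) = (597.32 − 10.7815)·e^(0.0785·8/12) = 586.5385 × 1.053727 = 618.0515
Value (long) = (F − K)·e^(−rT) = (618.0515 − 617.46) × 0.949012 = 0.5613
Value = R$0.56

R$0.56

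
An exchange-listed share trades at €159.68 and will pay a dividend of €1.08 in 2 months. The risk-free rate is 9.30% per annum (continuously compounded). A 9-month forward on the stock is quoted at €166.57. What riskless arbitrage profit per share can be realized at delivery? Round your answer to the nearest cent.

PV(dividends) I = 1.08·e^(−0.0930·2/12) = 1.0634
Fair forward F* = (S − I)·e^(rT) = (159.68 − 1.0634)·e^0.069750 = 158.6166 × 1.072240 = 170.0751
Market €166.57 < fair 170.0751: forward underpriced → reverse cash-and-carry (short the stock, invest proceeds at r, pay the dividends, go long the forward).
Profit at T = |F_mkt − F*| = |166.57 − 170.0751| = €3.51 per share

€3.51 per share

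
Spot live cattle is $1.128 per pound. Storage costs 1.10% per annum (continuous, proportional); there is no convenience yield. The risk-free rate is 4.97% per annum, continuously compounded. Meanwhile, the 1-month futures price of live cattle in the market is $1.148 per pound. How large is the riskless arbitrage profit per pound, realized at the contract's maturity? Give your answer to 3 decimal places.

Fair futures: F* = S·e^(carry·T), with carry = (r + u) = 0.0497 + 0.0110 = 0.0607
F* = 1.128 · e^(0.0607 × 1/12) = 1.128 · e^0.005058 = 1.128 × 1.005071 = $1.1337
Market $1.148 > fair $1.1337: forward overpriced → cash-and-carry (buy spot, short the forward).
At maturity, profit = |F_mkt − F*| = |1.148 − 1.1337| = $0.014 per pound

$0.014 per pound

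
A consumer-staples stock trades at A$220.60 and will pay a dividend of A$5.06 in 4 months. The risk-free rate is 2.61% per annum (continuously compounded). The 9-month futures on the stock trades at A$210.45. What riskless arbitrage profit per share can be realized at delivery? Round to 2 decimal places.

A$9.40 per share

PV(dividends) I = 5.06·e^(−0.0261·4/12) = 5.0162
Fair futures F* = (S − I)·e^(rT) = (220.60 − 5.0162)·e^0.019575 = 215.5838 × 1.019768 = 219.8455
Market A$210.45 < fair 219.8455: forward underpriced → reverse cash-and-carry (short the stock, invest proceeds at r, pay the dividends, go long the forward).
Profit at T = |F_mkt − F*| = |210.45 − 219.8455| = A$9.40 per share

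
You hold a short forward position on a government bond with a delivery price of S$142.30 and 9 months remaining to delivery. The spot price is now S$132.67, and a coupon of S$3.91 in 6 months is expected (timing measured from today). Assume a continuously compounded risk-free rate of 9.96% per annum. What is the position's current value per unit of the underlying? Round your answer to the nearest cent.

S$3.11

PV(remaining coupons) I = 3.91·e^(−0.0996·6/12) = 3.7201
Current forward F = (S − I)·e^(rT) = (132.67 − 3.7201)·e^(0.0996·9/12) = 128.9499 × 1.077561 = 138.9514
Value (long) = (F − K)·e^(−rT) = (138.9514 − 142.30) × 0.928022 = -3.1076
Short position value = −(long value) = S$3.11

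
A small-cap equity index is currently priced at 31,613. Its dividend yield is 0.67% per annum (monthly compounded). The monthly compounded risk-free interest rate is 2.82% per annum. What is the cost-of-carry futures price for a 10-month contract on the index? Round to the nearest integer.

F = S · (1+r/12)^(12T) / (1+q/12)^(12T)
= 31613 × 1.023750 / 1.005597 = 31613 × 1.018052
F = 32,184

32,184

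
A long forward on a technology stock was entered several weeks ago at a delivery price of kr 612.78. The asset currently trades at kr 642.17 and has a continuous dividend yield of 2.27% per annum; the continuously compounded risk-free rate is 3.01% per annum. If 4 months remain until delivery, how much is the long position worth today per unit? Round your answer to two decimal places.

kr 30.67

Current fair forward for the remaining 4 months: F = S·e^((r − q)·T), (r − q) = 0.0301 − 0.0227 = 0.0074
F = 642.17 · e^(0.0074 × 4/12) = 642.17 × 1.002470 = 643.7562
Value of long forward = (F − K)·e^(−rT) = (643.7562 − 612.78) · e^(−0.0301·4/12)
= 30.9762 × 0.990017 = 30.67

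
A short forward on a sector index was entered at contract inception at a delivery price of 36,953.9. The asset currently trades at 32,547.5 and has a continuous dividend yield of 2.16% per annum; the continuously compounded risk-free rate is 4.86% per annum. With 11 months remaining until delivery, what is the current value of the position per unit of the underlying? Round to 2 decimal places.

3434.34

Current fair forward for the remaining 11 months: F = S·e^((r − q)·T), (r − q) = 0.0486 − 0.0216 = 0.0270
F = 32547.5 · e^(0.0270 × 11/12) = 32547.5 × 1.02505882 = 33363.1019
Value of long forward = (F − K)·e^(−rT) = (33363.1019 − 36953.9) · e^(−0.0486·11/12)
= -3590.7981 × 0.95642778 = -3434.34
Short position value = −(long value) = 3434.34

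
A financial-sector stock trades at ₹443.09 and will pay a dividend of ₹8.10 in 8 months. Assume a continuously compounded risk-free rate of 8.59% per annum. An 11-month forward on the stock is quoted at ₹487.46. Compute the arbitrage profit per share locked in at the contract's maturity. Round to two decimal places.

₹16.35 per share

PV(dividends) I = 8.10·e^(−0.0859·8/12) = 7.6492
Fair forward F* = (S − I)·e^(rT) = (443.09 − 7.6492)·e^0.078742 = 435.4408 × 1.081925 = 471.1143
Market ₹487.46 > fair 471.1143: forward overpriced → cash-and-carry (borrow at r, buy the stock and collect the dividends, short the forward).
Profit at T = |F_mkt − F*| = |487.46 − 471.1143| = ₹16.35 per share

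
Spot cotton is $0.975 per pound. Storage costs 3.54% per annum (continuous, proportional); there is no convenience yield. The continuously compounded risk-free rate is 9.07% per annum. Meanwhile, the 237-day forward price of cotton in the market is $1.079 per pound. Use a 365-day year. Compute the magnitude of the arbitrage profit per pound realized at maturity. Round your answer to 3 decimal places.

Fair forward: F* = S·e^(carry·T), with carry = (r + u) = 0.0907 + 0.0354 = 0.1261
F* = 0.975 · e^(0.1261 × 237/365) = 0.975 · e^0.081879 = 0.975 × 1.085324 = $1.0582
Market $1.079 > fair $1.0582: forward overpriced → cash-and-carry (buy spot, short the forward).
At maturity, profit = |F_mkt − F*| = |1.079 − 1.0582| = $0.021 per pound

$0.021 per pound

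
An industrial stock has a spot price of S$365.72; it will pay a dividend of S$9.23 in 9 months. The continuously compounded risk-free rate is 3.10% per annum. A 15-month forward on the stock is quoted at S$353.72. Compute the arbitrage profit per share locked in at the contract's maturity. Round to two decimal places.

S$17.08 per share

PV(dividends) I = 9.23·e^(−0.0310·9/12) = 9.0179
Fair forward F* = (S − I)·e^(rT) = (365.72 − 9.0179)·e^0.038750 = 356.7021 × 1.039511 = 370.7958
Market S$353.72 < fair 370.7958: forward underpriced → reverse cash-and-carry (short the stock, invest proceeds at r, pay the dividends, go long the forward).
Profit at T = |F_mkt − F*| = |353.72 − 370.7958| = S$17.08 per share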